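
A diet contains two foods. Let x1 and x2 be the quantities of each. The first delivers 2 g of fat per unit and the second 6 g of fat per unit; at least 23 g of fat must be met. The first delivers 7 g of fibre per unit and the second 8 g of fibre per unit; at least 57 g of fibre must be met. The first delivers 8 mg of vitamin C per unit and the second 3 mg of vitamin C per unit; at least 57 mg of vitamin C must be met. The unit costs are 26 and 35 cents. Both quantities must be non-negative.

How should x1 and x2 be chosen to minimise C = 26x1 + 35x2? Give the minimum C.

x1 = 13/2, x2 = 5/3, minimum C = 682/3

Vertices and C = 26x1 + 35x2:
  (0, 19) → C = 665
  (23/2, 0) → C = 299
  (13/2, 5/3) → C = 682/3
The feasible region is unbounded (it extends along (0, 1), (1, 0)), but C strictly increases along every unbounded feasible direction, so there is no improving ray and the minimum is attained at a vertex.

The optimum lies where 2x1 + 6x2 = 23 and 8x1 + 3x2 = 57.
Solving simultaneously gives x1 = 13/2, x2 = 5/3.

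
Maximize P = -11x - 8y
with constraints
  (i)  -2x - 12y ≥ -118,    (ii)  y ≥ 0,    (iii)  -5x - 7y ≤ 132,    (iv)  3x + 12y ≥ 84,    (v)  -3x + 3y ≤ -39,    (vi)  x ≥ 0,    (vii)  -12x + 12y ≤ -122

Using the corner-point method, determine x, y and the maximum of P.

x = 16, y = 3, maximum P = -200

The optimum lies where 3x + 12y = 84 and -3x + 3y = -39.
Solving simultaneously gives x = 16, y = 3.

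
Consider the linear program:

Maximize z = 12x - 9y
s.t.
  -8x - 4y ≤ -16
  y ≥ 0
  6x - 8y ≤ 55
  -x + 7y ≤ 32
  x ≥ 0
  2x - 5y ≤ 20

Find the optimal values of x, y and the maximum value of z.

x = 641/34, y = 247/34, maximum z = 5469/34

Vertices and z = 12x - 9y:
  (2, 0) → z = 24
  (0, 4) → z = -36
  (55/6, 0) → z = 110
  (641/34, 247/34) → z = 5469/34
  (0, 32/7) → z = -288/7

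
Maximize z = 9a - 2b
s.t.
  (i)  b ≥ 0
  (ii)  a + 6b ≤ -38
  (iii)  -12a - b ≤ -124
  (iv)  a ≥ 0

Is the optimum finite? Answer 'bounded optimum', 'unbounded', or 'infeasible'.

infeasible

The boundaries b = 0 and -12a - b = -124 meet at (31/3, 0), but that point violates a + 6b ≤ -38. Every candidate vertex is excluded by some other constraint, so the feasible region is empty.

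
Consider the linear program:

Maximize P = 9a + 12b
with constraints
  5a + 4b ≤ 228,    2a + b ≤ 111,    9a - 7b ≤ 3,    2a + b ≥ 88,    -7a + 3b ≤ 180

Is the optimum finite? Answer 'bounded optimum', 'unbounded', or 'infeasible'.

infeasible

The boundaries 5a + 4b = 228 and 2a + b = 111 meet at (72, -33), but that point violates 9a - 7b ≤ 3. Every candidate vertex is excluded by some other constraint, so the feasible region is empty.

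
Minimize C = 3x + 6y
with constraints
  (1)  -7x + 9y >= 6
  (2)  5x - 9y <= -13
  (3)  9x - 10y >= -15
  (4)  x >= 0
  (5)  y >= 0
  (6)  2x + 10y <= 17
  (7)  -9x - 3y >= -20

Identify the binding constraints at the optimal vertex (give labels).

Extreme points and C = 3x + 6y:
  (0, 13/9) → C = 26/3
  (23/68, 111/68) → C = 735/68
  (0, 3/2) → C = 9
  (2/11, 183/110) → C = 579/55

The minimum is at (0, 13/9). Substituting into each constraint, equality holds for (2) and (4); the remaining constraints have slack.

(2) and (4)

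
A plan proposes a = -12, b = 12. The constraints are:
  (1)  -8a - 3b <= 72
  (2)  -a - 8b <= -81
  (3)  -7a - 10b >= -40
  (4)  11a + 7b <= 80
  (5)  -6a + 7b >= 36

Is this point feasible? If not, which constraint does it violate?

feasible

(1): 60 ≤ 72 ✓
(2): -84 ≤ -81 ✓
(3): -36 ≥ -40 ✓
(4): -48 ≤ 80 ✓
(5): 156 ≥ 36 ✓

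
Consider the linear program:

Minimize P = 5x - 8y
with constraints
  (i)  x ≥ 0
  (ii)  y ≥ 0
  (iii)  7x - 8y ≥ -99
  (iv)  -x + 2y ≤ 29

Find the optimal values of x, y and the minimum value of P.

x = 17/3, y = 52/3, minimum P = -331/3

Vertices and P = 5x - 8y:
  (0, 0) → P = 0
  (0, 99/8) → P = -99
  (17/3, 52/3) → P = -331/3
The feasible region is unbounded (it extends along (2, 1), (1, 0)), but P strictly increases along every unbounded feasible direction, so there is no improving ray and the minimum is attained at a vertex.

The optimum lies where 7x - 8y = -99 and -x + 2y = 29.
Solving simultaneously gives x = 17/3, y = 52/3.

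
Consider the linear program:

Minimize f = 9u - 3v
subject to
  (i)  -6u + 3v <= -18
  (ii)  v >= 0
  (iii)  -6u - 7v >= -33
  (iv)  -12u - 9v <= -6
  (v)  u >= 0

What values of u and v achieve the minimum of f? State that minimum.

u = 3, v = 0, minimum f = 27

Corner points and f = 9u - 3v:
  (3, 0) → f = 27
  (15/4, 3/2) → f = 117/4
  (11/2, 0) → f = 99/2

The binding constraints are -6u + 3v = -18 and v = 0.
Solving simultaneously gives u = 3, v = 0.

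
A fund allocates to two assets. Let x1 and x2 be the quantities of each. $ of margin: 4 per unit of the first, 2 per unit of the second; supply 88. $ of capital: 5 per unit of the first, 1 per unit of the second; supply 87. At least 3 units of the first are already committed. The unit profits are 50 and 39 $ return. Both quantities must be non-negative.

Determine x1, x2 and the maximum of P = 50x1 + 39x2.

x1 = 3, x2 = 38, maximum P = 1632

Feasible corners and P = 50x1 + 39x2:
  (87/5, 0) → P = 870
  (3, 0) → P = 150
  (43/3, 46/3) → P = 3944/3
  (3, 38) → P = 1632

At the optimal vertex, 4x1 + 2x2 = 88 and x1 = 3.
Solving simultaneously gives x1 = 3, x2 = 38.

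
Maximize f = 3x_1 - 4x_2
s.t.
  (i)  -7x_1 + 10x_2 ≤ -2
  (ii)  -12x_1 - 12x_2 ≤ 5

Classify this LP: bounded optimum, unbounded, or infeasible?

From the feasible point (-13/102, -59/204), moving in the direction (12, -12) keeps every constraint satisfied while f increases without bound.

unbounded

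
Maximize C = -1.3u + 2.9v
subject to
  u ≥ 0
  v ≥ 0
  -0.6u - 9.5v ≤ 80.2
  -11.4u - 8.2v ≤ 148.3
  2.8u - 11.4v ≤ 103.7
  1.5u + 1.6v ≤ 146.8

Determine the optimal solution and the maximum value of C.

u = 0, v = 91.75, maximum C = 266.075

Corner points and C = -1.3u + 2.9v:
  (0, 0) → C = 0
  (0, 367/4) → C = 10643/40
  (1037/28, 0) → C = -13481/280
  (91972/1079, 25549/2158) → C = -1650351/21580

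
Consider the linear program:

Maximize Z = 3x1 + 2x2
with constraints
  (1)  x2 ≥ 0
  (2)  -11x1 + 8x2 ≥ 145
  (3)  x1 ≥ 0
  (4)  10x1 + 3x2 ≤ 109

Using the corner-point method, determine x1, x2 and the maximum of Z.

Corner points and Z = 3x1 + 2x2:
  (0, 145/8) → Z = 145/4
  (437/113, 2649/113) → Z = 6609/113
  (0, 109/3) → Z = 218/3

x1 = 0, x2 = 109/3, maximum Z = 218/3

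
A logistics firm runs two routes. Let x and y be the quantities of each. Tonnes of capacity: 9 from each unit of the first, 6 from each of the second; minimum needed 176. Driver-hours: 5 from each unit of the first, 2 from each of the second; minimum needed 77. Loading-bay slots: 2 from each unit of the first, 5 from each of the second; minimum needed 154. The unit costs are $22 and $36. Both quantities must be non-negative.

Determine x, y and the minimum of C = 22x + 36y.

Extreme points and C = 22x + 36y:
  (0, 77/2) → C = 1386
  (77, 0) → C = 1694
  (11/3, 88/3) → C = 3410/3
The feasible region is unbounded (it extends along (0, 1), (1, 0)), but C strictly increases along every unbounded feasible direction, so there is no improving ray and the minimum is attained at a vertex.

x = 11/3, y = 88/3, minimum C = 3410/3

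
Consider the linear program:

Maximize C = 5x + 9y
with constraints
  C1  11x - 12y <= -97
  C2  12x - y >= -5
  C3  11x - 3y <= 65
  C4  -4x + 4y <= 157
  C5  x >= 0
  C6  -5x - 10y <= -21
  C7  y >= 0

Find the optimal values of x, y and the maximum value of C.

x = 731/32, y = 1987/32, maximum C = 10769/16

Extreme points and C = 5x + 9y:
  (37/133, 1109/133) → C = 10166/133
  (119/11, 18) → C = 2377/11
  (137/44, 466/11) → C = 17461/44
  (731/32, 1987/32) → C = 10769/16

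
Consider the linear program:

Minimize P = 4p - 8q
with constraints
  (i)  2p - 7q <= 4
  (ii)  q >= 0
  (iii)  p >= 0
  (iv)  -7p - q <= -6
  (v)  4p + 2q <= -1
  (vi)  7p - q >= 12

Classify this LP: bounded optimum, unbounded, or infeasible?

infeasible

The boundaries 2p - 7q = 4 and q = 0 meet at (2, 0), but that point violates 4p + 2q ≤ -1. Every candidate vertex is excluded by some other constraint, so the feasible region is empty.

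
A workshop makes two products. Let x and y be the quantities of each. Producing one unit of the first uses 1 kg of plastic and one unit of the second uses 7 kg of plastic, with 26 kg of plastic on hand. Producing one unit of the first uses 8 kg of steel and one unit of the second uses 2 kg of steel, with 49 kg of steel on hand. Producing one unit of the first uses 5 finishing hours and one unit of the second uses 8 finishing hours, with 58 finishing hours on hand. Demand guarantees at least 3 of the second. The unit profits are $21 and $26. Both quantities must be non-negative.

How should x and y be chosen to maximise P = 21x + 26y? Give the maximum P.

Vertices and P = 21x + 26y:
  (0, 26/7) → P = 676/7
  (0, 3) → P = 78
  (5, 3) → P = 183

At the optimal vertex, x + 7y = 26 and y = 3.
Solving simultaneously gives x = 5, y = 3.

x = 5, y = 3, maximum P = 183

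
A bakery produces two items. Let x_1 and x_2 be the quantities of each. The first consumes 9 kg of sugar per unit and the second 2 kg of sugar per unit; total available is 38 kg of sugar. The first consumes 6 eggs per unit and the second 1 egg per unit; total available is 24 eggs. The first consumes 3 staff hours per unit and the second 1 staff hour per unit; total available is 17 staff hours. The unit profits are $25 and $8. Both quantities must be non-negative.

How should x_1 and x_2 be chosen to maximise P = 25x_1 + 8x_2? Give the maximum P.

Corner points and P = 25x_1 + 8x_2:
  (0, 0) → P = 0
  (0, 17) → P = 136
  (4, 0) → P = 100
  (10/3, 4) → P = 346/3
  (4/3, 13) → P = 412/3

x_1 = 4/3, x_2 = 13, maximum P = 412/3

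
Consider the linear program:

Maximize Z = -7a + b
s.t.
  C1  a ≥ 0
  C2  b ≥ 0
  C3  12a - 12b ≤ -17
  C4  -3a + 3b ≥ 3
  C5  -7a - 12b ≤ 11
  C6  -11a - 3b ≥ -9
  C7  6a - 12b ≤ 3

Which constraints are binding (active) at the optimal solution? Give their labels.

C1 and C6

Feasible corners and Z = -7a + b:
  (0, 17/12) → Z = 17/12
  (0, 3) → Z = 3
  (19/56, 295/168) → Z = -13/21

The maximum is at (0, 3). Substituting into each constraint, equality holds for C1 and C6; the remaining constraints have slack.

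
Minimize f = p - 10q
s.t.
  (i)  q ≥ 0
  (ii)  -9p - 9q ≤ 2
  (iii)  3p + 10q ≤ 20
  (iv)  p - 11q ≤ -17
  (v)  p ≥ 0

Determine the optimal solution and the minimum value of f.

The optimum lies where 3p + 10q = 20 and p = 0.
Solving simultaneously gives p = 0, q = 2.

p = 0, q = 2, minimum f = -20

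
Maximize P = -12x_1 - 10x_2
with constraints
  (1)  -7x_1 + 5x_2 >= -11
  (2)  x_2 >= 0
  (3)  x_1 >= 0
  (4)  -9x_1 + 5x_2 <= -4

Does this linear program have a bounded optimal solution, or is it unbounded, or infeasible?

bounded optimum

Vertices and P = -12x_1 - 10x_2:
  (11/7, 0) → P = -132/7
  (4/9, 0) → P = -16/3
The feasible region has finitely many vertices and no improving ray; the maximum is -16/3 at (4/9, 0).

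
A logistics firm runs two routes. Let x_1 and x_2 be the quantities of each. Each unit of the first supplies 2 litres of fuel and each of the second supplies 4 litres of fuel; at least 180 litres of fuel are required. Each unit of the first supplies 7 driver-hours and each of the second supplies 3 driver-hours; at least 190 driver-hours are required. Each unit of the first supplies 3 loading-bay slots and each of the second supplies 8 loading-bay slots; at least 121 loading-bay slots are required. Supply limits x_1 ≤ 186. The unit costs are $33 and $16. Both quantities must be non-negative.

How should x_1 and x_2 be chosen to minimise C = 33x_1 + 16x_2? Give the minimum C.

x_1 = 10, x_2 = 40, minimum C = 970

Extreme points and C = 33x_1 + 16x_2:
  (0, 190/3) → C = 3040/3
  (90, 0) → C = 2970
  (186, 0) → C = 6138
  (10, 40) → C = 970
The feasible region is unbounded (it extends along (0, 1)), but C strictly increases along every unbounded feasible direction, so there is no improving ray and the minimum is attained at a vertex.

The binding constraints are 2x_1 + 4x_2 = 180 and 7x_1 + 3x_2 = 190.
Solving simultaneously gives x_1 = 10, x_2 = 40.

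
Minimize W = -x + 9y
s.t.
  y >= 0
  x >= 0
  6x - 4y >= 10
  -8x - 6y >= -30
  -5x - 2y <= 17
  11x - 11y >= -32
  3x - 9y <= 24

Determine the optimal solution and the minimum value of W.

Vertices and W = -x + 9y:
  (5/3, 0) → W = -5/3
  (15/4, 0) → W = -15/4
  (45/17, 25/17) → W = 180/17

x = 15/4, y = 0, minimum W = -15/4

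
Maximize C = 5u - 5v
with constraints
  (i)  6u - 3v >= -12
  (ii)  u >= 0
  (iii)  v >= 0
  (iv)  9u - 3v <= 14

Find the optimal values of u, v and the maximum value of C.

Extreme points and C = 5u - 5v:
  (0, 4) → C = -20
  (26/3, 64/3) → C = -190/3
  (0, 0) → C = 0
  (14/9, 0) → C = 70/9

At the optimal vertex, v = 0 and 9u - 3v = 14.
Solving simultaneously gives u = 14/9, v = 0.

u = 14/9, v = 0, maximum C = 70/9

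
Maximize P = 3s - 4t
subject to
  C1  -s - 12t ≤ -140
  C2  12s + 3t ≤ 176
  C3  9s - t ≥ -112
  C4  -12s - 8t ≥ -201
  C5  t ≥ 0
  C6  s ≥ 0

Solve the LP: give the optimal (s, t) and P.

s = 19/2, t = 87/8, maximum P = -15

Extreme points and P = 3s - 4t:
  (19/2, 87/8) → P = -15
  (0, 35/3) → P = -140/3
  (0, 201/8) → P = -201/2

At the optimal vertex, -s - 12t = -140 and -12s - 8t = -201.
Solving simultaneously gives s = 19/2, t = 87/8.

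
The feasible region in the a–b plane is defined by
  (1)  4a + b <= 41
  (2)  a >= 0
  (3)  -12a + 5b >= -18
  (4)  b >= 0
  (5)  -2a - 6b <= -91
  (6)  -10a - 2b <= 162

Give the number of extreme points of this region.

Pairwise boundary intersections that survive every other constraint:
  (0, 41)
  (223/32, 105/8)
  (0, 91/6)
  (563/82, 528/41)

4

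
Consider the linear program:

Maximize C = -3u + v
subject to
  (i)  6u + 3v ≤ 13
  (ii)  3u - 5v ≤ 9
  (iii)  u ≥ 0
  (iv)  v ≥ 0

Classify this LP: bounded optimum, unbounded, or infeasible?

bounded optimum

Feasible corners and C = -3u + v:
  (0, 13/3) → C = 13/3
  (13/6, 0) → C = -13/2
  (0, 0) → C = 0
The feasible region has finitely many vertices and no improving ray; the maximum is 13/3 at (0, 13/3).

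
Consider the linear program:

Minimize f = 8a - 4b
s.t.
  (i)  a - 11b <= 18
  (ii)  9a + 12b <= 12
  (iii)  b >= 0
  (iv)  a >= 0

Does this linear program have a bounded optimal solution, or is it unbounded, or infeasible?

Vertices and f = 8a - 4b:
  (4/3, 0) → f = 32/3
  (0, 1) → f = -4
  (0, 0) → f = 0
The feasible region has finitely many vertices and no improving ray; the minimum is -4 at (0, 1).

bounded optimum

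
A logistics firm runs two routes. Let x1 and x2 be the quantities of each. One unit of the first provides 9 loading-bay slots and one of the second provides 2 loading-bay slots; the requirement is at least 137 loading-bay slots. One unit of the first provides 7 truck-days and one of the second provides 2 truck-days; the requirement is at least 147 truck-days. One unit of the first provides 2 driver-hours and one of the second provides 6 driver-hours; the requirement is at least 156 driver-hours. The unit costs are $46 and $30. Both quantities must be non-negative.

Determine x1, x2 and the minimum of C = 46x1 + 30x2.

x1 = 15, x2 = 21, minimum C = 1320

Extreme points and C = 46x1 + 30x2:
  (0, 147/2) → C = 2205
  (78, 0) → C = 3588
  (15, 21) → C = 1320
The feasible region is unbounded (it extends along (0, 1), (1, 0)), but C strictly increases along every unbounded feasible direction, so there is no improving ray and the minimum is attained at a vertex.

At the optimal vertex, 7x1 + 2x2 = 147 and 2x1 + 6x2 = 156.
Solving simultaneously gives x1 = 15, x2 = 21.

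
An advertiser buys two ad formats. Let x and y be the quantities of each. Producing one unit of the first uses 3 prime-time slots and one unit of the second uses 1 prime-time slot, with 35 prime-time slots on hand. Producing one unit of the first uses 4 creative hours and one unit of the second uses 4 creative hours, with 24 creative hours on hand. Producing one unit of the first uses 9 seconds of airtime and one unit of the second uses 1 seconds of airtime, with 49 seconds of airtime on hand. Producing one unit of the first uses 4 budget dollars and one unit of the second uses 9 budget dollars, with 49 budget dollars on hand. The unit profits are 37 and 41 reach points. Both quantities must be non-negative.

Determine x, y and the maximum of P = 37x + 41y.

x = 1, y = 5, maximum P = 242

The optimum lies where 4x + 4y = 24 and 4x + 9y = 49.
Solving simultaneously gives x = 1, y = 5.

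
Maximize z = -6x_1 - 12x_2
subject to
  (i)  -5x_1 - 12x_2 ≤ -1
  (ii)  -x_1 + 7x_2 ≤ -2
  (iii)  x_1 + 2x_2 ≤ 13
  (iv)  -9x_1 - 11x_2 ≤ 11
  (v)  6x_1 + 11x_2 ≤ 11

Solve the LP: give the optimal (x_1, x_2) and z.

Extreme points and z = -6x_1 - 12x_2:
  (31/47, -9/47) → z = -78/47
  (121/17, -49/17) → z = -138/17
  (99/53, -1/53) → z = -582/53

The optimum lies where -5x_1 - 12x_2 = -1 and -x_1 + 7x_2 = -2.
Solving simultaneously gives x_1 = 31/47, x_2 = -9/47.

x_1 = 31/47, x_2 = -9/47, maximum z = -78/47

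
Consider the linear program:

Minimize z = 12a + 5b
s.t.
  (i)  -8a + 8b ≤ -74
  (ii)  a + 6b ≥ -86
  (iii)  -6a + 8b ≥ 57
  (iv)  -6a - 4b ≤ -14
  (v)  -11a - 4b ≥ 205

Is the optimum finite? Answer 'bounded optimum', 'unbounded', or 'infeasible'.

infeasible

The boundaries -8a + 8b = -74 and -6a + 8b = 57 meet at (131/2, 225/4), but that point violates -11a - 4b ≥ 205. Every candidate vertex is excluded by some other constraint, so the feasible region is empty.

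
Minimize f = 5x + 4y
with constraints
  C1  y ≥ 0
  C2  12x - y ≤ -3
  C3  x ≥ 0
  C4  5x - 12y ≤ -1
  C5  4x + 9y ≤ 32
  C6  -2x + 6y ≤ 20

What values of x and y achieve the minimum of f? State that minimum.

Extreme points and f = 5x + 4y:
  (0, 3) → f = 12
  (1/35, 117/35) → f = 473/35
  (0, 10/3) → f = 40/3

At the optimal vertex, 12x - y = -3 and x = 0.
Solving simultaneously gives x = 0, y = 3.

x = 0, y = 3, minimum f = 12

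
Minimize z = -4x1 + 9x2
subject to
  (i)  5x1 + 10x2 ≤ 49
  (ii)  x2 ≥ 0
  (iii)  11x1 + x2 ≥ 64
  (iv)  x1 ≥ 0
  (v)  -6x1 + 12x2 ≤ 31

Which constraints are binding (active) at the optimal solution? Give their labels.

(i) and (ii)

Feasible corners and z = -4x1 + 9x2:
  (49/5, 0) → z = -196/5
  (197/35, 73/35) → z = -131/35
  (64/11, 0) → z = -256/11

The minimum is at (49/5, 0). Substituting into each constraint, equality holds for (i) and (ii); the remaining constraints have slack.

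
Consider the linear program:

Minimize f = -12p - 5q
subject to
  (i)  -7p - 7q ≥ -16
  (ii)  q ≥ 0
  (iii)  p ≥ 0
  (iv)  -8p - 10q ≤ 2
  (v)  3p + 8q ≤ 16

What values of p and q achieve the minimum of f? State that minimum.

p = 16/7, q = 0, minimum f = -192/7

Corner points and f = -12p - 5q:
  (16/7, 0) → f = -192/7
  (16/35, 64/35) → f = -512/35
  (0, 0) → f = 0
  (0, 2) → f = -10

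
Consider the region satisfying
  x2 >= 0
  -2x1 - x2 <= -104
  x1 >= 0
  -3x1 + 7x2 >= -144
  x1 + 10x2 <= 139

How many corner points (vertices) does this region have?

3

Of the 10 pairwise boundary intersections, those satisfying every inequality are:
  (872/17, 24/17)
  (901/19, 174/19)
  (2413/37, 273/37)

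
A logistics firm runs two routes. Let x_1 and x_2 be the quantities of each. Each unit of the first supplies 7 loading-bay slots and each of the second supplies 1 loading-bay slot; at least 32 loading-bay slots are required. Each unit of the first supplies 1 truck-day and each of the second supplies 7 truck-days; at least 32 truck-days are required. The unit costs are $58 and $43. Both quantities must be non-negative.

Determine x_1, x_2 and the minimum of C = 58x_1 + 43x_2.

Corner points and C = 58x_1 + 43x_2:
  (0, 32) → C = 1376
  (32, 0) → C = 1856
  (4, 4) → C = 404
The feasible region is unbounded (it extends along (0, 1), (1, 0)), but C strictly increases along every unbounded feasible direction, so there is no improving ray and the minimum is attained at a vertex.

At the optimal vertex, 7x_1 + x_2 = 32 and x_1 + 7x_2 = 32.
Solving simultaneously gives x_1 = 4, x_2 = 4.

x_1 = 4, x_2 = 4, minimum C = 404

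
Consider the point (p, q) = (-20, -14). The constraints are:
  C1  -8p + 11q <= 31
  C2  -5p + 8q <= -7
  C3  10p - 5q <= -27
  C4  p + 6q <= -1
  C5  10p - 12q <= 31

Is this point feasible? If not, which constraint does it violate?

feasible

C1: 6 ≤ 31 ✓
C2: -12 ≤ -7 ✓
C3: -130 ≤ -27 ✓
C4: -104 ≤ -1 ✓
C5: -32 ≤ 31 ✓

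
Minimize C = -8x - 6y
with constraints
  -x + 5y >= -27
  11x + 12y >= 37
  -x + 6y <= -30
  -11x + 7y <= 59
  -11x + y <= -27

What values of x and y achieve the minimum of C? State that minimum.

x = 12, y = -3, minimum C = -78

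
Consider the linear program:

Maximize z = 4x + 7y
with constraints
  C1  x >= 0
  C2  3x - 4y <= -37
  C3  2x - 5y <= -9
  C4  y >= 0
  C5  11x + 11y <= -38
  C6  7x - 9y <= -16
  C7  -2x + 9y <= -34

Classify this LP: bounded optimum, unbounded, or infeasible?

infeasible

The boundaries 7x - 9y = -16 and -2x + 9y = -34 meet at (-10, -6), but that point violates x ≥ 0. Every candidate vertex is excluded by some other constraint, so the feasible region is empty.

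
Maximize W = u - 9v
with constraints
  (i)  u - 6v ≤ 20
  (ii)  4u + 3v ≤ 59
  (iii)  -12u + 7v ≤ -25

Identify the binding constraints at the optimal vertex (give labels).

(i) and (iii)

Vertices and W = u - 9v:
  (46/3, -7/9) → W = 67/3
  (2/13, -43/13) → W = 389/13
  (61/8, 19/2) → W = -623/8

The maximum is at (2/13, -43/13). Substituting into each constraint, equality holds for (i) and (iii); the remaining constraints have slack.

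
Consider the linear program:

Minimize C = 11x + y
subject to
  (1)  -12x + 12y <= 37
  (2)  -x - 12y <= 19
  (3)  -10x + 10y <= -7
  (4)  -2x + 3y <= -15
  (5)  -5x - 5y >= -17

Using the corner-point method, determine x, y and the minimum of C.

x = 41/9, y = -53/27, minimum C = 1300/27

Extreme points and C = 11x + y:
  (41/9, -53/27) → C = 1300/27
  (299/55, -112/55) → C = 3177/55
  (126/25, -41/25) → C = 269/5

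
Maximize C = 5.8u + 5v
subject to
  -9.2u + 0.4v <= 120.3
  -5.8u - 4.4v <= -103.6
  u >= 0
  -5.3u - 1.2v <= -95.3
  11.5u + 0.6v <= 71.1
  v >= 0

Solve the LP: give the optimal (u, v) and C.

u = 0, v = 118.5, maximum C = 592.5

Corner points and C = 5.8u + 5v:
  (0, 953/12) → C = 4765/12
  (0, 237/2) → C = 1185/2
  (469/177, 35956/531) → C = 939703/2655

At the optimal vertex, u = 0 and 11.5u + 0.6v = 71.1.
Solving simultaneously gives u = 0, v = 237/2.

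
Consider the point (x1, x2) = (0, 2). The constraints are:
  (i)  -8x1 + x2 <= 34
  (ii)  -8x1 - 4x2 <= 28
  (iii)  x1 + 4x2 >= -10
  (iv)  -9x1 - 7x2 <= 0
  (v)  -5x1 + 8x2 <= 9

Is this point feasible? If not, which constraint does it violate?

Constraint (v): -5x1 + 8x2 = 16, which is not ≤ 9. All other constraints are satisfied.

not feasible — violates (v)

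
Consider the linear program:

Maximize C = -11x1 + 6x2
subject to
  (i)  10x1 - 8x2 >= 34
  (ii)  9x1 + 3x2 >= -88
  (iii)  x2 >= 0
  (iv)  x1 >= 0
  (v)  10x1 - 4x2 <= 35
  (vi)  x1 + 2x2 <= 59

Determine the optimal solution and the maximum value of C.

x1 = 17/5, x2 = 0, maximum C = -187/5

Feasible corners and C = -11x1 + 6x2:
  (17/5, 0) → C = -187/5
  (18/5, 1/4) → C = -381/10
  (7/2, 0) → C = -77/2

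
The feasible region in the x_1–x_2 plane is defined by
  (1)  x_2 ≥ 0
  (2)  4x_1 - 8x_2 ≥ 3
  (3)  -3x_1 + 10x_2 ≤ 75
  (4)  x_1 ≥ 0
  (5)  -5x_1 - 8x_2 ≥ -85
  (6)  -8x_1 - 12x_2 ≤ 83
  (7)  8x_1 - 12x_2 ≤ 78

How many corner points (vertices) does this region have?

Of the 21 pairwise boundary intersections, those satisfying every inequality are:
  (3/4, 0)
  (39/4, 0)
  (88/9, 325/72)
  (411/31, 145/62)

4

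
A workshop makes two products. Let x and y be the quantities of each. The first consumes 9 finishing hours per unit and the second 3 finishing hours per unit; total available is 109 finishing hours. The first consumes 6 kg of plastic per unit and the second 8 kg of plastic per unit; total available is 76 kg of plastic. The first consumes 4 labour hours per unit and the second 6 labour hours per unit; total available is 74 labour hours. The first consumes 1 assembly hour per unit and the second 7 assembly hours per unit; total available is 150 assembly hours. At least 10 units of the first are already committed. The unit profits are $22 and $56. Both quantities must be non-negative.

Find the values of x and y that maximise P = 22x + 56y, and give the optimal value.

x = 10, y = 2, maximum P = 332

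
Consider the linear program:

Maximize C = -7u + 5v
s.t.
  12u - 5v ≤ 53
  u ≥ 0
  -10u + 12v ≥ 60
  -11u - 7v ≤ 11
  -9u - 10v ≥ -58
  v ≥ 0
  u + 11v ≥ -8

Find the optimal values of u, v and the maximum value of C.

u = 0, v = 29/5, maximum C = 29

Extreme points and C = -7u + 5v:
  (0, 5) → C = 25
  (0, 29/5) → C = 29
  (6/13, 70/13) → C = 308/13

The binding constraints are u = 0 and -9u - 10v = -58.
Solving simultaneously gives u = 0, v = 29/5.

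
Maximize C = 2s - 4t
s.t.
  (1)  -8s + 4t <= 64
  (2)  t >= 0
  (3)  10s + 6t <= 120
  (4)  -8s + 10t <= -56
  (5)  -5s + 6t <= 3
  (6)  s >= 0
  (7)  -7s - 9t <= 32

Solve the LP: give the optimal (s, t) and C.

s = 12, t = 0, maximum C = 24

The optimum lies where t = 0 and 10s + 6t = 120.
Solving simultaneously gives s = 12, t = 0.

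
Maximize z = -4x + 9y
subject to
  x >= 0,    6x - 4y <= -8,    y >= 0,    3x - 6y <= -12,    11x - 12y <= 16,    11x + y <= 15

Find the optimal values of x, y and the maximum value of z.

x = 0, y = 15, maximum z = 135

Feasible corners and z = -4x + 9y:
  (0, 2) → z = 18
  (0, 15) → z = 135
  (26/25, 89/25) → z = 697/25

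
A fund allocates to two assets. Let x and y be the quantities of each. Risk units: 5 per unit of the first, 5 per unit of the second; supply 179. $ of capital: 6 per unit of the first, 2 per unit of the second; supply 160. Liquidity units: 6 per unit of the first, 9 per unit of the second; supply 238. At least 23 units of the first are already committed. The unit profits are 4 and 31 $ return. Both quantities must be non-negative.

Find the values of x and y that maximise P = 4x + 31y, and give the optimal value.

x = 23, y = 11, maximum P = 433

Vertices and P = 4x + 31y:
  (80/3, 0) → P = 320/3
  (23, 0) → P = 92
  (23, 11) → P = 433

At the optimal vertex, 6x + 2y = 160 and x = 23.
Solving simultaneously gives x = 23, y = 11.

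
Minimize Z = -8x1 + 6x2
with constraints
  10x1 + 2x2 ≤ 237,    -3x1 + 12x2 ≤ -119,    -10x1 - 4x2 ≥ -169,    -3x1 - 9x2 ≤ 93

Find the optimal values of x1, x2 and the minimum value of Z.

Extreme points and Z = -8x1 + 6x2:
  (626/33, -683/132) → Z = -12065/66
  (-5/7, -212/21) → Z = -384/7
  (631/26, -479/26) → Z = -3961/13

x1 = 631/26, x2 = -479/26, minimum Z = -3961/13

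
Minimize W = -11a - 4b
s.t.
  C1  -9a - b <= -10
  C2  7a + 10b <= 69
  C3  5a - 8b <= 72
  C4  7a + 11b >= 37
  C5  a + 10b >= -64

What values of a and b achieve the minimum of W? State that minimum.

a = 12, b = -3/2, minimum W = -126

Feasible corners and W = -11a - 4b:
  (31/83, 551/83) → W = -2545/83
  (73/92, 263/92) → W = -1855/92
  (12, -3/2) → W = -126
  (1088/111, -319/111) → W = -3564/37

The binding constraints are 7a + 10b = 69 and 5a - 8b = 72.
Solving simultaneously gives a = 12, b = -3/2.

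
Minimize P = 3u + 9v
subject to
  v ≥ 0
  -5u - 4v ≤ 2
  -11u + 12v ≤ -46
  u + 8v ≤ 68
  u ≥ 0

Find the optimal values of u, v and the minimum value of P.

u = 46/11, v = 0, minimum P = 138/11

Extreme points and P = 3u + 9v:
  (46/11, 0) → P = 138/11
  (68, 0) → P = 204
  (296/25, 351/50) → P = 987/10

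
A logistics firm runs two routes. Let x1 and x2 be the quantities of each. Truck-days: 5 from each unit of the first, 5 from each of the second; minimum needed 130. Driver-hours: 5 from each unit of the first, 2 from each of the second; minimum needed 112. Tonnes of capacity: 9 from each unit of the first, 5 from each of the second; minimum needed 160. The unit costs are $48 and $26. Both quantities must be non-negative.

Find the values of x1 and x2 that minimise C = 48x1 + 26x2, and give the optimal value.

Vertices and C = 48x1 + 26x2:
  (0, 56) → C = 1456
  (26, 0) → C = 1248
  (20, 6) → C = 1116
The feasible region is unbounded (it extends along (0, 1), (1, 0)), but C strictly increases along every unbounded feasible direction, so there is no improving ray and the minimum is attained at a vertex.

The optimum lies where 5x1 + 5x2 = 130 and 5x1 + 2x2 = 112.
Solving simultaneously gives x1 = 20, x2 = 6.

x1 = 20, x2 = 6, minimum C = 1116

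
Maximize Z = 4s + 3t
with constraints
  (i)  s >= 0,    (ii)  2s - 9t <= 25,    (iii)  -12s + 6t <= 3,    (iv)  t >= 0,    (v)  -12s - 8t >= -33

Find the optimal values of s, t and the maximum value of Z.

Extreme points and Z = 4s + 3t:
  (0, 1/2) → Z = 3/2
  (0, 0) → Z = 0
  (29/28, 18/7) → Z = 83/7
  (11/4, 0) → Z = 11

The optimum lies where -12s + 6t = 3 and -12s - 8t = -33.
Solving simultaneously gives s = 29/28, t = 18/7.

s = 29/28, t = 18/7, maximum Z = 83/7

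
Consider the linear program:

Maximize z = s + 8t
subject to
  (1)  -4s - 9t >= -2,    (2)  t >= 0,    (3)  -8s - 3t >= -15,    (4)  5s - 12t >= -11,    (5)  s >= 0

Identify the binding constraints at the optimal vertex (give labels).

Feasible corners and z = s + 8t:
  (1/2, 0) → z = 1/2
  (0, 2/9) → z = 16/9
  (0, 0) → z = 0

The maximum is at (0, 2/9). Substituting into each constraint, equality holds for (1) and (5); the remaining constraints have slack.

(1) and (5)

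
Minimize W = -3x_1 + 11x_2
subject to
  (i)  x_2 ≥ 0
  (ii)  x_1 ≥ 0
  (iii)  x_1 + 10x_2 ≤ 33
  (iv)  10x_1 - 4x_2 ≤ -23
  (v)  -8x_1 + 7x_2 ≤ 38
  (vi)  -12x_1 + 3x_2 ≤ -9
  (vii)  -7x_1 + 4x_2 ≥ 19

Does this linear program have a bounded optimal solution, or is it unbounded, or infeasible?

The boundaries -12x_1 + 3x_2 = -9 and -7x_1 + 4x_2 = 19 meet at (31/9, 97/9), but that point violates x_1 + 10x_2 ≤ 33. Every candidate vertex is excluded by some other constraint, so the feasible region is empty.

infeasible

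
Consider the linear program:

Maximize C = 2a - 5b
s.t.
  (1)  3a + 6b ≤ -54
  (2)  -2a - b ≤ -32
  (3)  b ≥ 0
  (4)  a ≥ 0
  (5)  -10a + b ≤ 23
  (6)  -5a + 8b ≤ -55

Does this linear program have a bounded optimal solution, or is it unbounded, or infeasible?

infeasible

The boundaries 3a + 6b = -54 and -2a - b = -32 meet at (82/3, -68/3), but that point violates b ≥ 0. Every candidate vertex is excluded by some other constraint, so the feasible region is empty.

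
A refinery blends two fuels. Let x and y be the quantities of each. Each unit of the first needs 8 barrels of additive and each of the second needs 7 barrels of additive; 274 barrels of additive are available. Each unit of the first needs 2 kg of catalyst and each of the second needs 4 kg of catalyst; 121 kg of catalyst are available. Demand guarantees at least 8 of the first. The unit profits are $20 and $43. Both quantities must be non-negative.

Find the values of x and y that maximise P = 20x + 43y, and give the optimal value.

Feasible corners and P = 20x + 43y:
  (137/4, 0) → P = 685
  (8, 0) → P = 160
  (83/6, 70/3) → P = 1280
  (8, 105/4) → P = 5155/4

x = 8, y = 105/4, maximum P = 5155/4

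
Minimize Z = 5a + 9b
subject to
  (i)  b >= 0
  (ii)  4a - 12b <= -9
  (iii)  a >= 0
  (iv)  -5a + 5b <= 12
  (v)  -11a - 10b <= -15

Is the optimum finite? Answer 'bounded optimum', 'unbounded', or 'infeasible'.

bounded optimum

Feasible corners and Z = 5a + 9b:
  (45/86, 159/172) → Z = 1881/172
  (0, 12/5) → Z = 108/5
  (0, 3/2) → Z = 27/2
The feasible region has finitely many vertices and no improving ray; the minimum is 1881/172 at (45/86, 159/172).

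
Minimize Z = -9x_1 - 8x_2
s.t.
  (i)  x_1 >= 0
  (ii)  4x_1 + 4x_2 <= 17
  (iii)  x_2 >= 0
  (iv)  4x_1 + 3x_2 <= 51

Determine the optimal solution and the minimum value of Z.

The binding constraints are 4x_1 + 4x_2 = 17 and x_2 = 0.
Solving simultaneously gives x_1 = 17/4, x_2 = 0.

x_1 = 17/4, x_2 = 0, minimum Z = -153/4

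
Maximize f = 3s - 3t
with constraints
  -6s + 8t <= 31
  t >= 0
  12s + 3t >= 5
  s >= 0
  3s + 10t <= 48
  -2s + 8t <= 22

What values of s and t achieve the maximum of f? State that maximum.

s = 16, t = 0, maximum f = 48

The binding constraints are t = 0 and 3s + 10t = 48.
Solving simultaneously gives s = 16, t = 0.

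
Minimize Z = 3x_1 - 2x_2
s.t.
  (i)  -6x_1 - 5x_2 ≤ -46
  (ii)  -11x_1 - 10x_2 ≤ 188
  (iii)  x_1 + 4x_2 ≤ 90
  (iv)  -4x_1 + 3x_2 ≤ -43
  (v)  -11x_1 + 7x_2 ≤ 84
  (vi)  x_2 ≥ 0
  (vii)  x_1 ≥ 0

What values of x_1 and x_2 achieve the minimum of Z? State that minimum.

x_1 = 43/4, x_2 = 0, minimum Z = 129/4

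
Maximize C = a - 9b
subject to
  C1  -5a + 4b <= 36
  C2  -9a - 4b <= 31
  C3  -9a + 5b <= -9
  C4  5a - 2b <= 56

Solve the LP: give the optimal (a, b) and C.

Extreme points and C = a - 9b:
  (216/11, 369/11) → C = -3105/11
  (148/5, 46) → C = -1922/5
  (-119/81, -40/9) → C = 3121/81
  (81/19, -659/38) → C = 6093/38

a = 81/19, b = -659/38, maximum C = 6093/38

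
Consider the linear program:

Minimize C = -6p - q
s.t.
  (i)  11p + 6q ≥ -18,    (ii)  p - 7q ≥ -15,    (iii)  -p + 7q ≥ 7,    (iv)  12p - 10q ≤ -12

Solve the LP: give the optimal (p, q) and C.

p = 33/37, q = 84/37, minimum C = -282/37

Vertices and C = -6p - q:
  (-216/83, 147/83) → C = 1149/83
  (-168/83, 59/83) → C = 949/83
  (33/37, 84/37) → C = -282/37
  (-7/37, 36/37) → C = 6/37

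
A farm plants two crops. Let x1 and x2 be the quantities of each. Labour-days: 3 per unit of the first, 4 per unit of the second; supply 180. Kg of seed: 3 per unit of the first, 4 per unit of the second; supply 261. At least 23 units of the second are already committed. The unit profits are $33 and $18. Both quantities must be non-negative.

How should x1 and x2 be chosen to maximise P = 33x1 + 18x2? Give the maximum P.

Vertices and P = 33x1 + 18x2:
  (0, 45) → P = 810
  (0, 23) → P = 414
  (88/3, 23) → P = 1382

The binding constraints are 3x1 + 4x2 = 180 and x2 = 23.
Solving simultaneously gives x1 = 88/3, x2 = 23.

x1 = 88/3, x2 = 23, maximum P = 1382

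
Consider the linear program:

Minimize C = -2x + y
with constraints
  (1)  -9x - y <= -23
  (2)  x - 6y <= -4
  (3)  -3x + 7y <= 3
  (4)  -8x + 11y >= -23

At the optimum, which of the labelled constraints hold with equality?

Corner points and C = -2x + y:
  (134/55, 59/55) → C = -19/5
  (79/33, 16/11) → C = -10/3
  (182/37, 55/37) → C = -309/37
  (194/23, 93/23) → C = -295/23

The minimum is at (194/23, 93/23). Substituting into each constraint, equality holds for (3) and (4); the remaining constraints have slack.

(3) and (4)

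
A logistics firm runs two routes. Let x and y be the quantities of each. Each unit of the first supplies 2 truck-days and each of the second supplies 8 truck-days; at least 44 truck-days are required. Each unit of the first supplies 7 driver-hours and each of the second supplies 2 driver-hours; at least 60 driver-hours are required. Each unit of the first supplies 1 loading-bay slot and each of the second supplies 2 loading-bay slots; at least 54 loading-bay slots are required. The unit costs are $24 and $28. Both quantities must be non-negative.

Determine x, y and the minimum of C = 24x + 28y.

Feasible corners and C = 24x + 28y:
  (0, 30) → C = 840
  (54, 0) → C = 1296
  (1, 53/2) → C = 766
The feasible region is unbounded (it extends along (0, 1), (1, 0)), but C strictly increases along every unbounded feasible direction, so there is no improving ray and the minimum is attained at a vertex.

x = 1, y = 53/2, minimum C = 766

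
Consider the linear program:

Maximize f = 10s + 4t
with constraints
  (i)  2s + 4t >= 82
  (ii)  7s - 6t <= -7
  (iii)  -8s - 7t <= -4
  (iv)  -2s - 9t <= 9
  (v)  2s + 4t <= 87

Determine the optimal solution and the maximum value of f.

s = 247/20, t = 623/40, maximum f = 929/5

Vertices and f = 10s + 4t:
  (58/5, 147/10) → f = 874/5
  (-31, 36) → f = -166
  (247/20, 623/40) → f = 929/5
  (-593/18, 344/9) → f = -1589/9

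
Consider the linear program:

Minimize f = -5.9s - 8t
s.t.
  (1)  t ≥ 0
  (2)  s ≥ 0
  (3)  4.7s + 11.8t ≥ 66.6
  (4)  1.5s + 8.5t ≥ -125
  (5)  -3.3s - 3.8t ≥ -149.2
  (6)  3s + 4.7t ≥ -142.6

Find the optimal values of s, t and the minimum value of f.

Corner points and f = -5.9s - 8t:
  (666/47, 0) → f = -19647/235
  (1492/33, 0) → f = -44014/165
  (0, 333/59) → f = -2664/59
  (0, 746/19) → f = -5968/19

At the optimal vertex, s = 0 and -3.3s - 3.8t = -149.2.
Solving simultaneously gives s = 0, t = 746/19.

s = 0, t = 746/19, minimum f = -5968/19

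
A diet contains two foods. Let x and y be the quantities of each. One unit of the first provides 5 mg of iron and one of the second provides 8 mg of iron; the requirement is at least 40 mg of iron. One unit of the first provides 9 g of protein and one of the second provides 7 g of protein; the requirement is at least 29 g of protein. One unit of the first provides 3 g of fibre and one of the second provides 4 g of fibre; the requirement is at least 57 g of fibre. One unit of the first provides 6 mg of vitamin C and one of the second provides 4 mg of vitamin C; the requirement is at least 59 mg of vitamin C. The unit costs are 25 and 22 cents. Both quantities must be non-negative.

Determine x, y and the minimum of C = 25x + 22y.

Vertices and C = 25x + 22y:
  (0, 59/4) → C = 649/2
  (19, 0) → C = 475
  (2/3, 55/4) → C = 1915/6
The feasible region is unbounded (it extends along (0, 1), (1, 0)), but C strictly increases along every unbounded feasible direction, so there is no improving ray and the minimum is attained at a vertex.

At the optimal vertex, 3x + 4y = 57 and 6x + 4y = 59.
Solving simultaneously gives x = 2/3, y = 55/4.

x = 2/3, y = 55/4, minimum C = 1915/6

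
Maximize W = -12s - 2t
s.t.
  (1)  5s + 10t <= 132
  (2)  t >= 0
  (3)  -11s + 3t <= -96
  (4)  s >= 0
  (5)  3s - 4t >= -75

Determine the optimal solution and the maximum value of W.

s = 96/11, t = 0, maximum W = -1152/11

Vertices and W = -12s - 2t:
  (132/5, 0) → W = -1584/5
  (1356/125, 972/125) → W = -18216/125
  (96/11, 0) → W = -1152/11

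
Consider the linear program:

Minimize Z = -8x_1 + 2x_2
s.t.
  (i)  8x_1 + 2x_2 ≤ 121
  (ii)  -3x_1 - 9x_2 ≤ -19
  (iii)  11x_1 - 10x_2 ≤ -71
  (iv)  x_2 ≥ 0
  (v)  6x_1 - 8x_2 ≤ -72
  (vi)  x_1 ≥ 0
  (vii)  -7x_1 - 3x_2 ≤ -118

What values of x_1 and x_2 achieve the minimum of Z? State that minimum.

x_1 = 178/17, x_2 = 633/34, minimum Z = -791/17

The optimum lies where 8x_1 + 2x_2 = 121 and 11x_1 - 10x_2 = -71.
Solving simultaneously gives x_1 = 178/17, x_2 = 633/34.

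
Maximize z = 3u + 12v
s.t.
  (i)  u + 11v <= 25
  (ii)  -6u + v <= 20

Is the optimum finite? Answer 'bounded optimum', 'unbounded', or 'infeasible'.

From the feasible point (-195/67, 170/67), moving in the direction (11, -1) keeps every constraint satisfied while z increases without bound.

unbounded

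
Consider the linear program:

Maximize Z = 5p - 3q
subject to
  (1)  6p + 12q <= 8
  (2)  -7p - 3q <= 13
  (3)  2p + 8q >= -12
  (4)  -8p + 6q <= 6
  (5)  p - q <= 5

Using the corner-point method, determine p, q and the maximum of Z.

p = 34/9, q = -11/9, maximum Z = 203/9

Corner points and Z = 5p - 3q:
  (-2/11, 25/33) → Z = -35/11
  (34/9, -11/9) → Z = 203/9
  (-34/25, -29/25) → Z = -83/25
  (-16/11, -31/33) → Z = -49/11
  (14/5, -11/5) → Z = 103/5

At the optimal vertex, 6p + 12q = 8 and p - q = 5.
Solving simultaneously gives p = 34/9, q = -11/9.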